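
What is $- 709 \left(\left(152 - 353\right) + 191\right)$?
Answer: $7090$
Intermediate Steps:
$- 709 \left(\left(152 - 353\right) + 191\right) = - 709 \left(-201 + 191\right) = \left(-709\right) \left(-10\right) = 7090$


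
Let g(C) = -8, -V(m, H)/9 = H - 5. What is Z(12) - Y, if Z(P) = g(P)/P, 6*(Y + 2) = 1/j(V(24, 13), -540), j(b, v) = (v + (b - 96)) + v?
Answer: 9985/7488 ≈ 1.3335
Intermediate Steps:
V(m, H) = 45 - 9*H (V(m, H) = -9*(H - 5) = -9*(-5 + H) = 45 - 9*H)
j(b, v) = -96 + b + 2*v (j(b, v) = (v + (-96 + b)) + v = (-96 + b + v) + v = -96 + b + 2*v)
Y = -14977/7488 (Y = -2 + 1/(6*(-96 + (45 - 9*13) + 2*(-540))) = -2 + 1/(6*(-96 + (45 - 117) - 1080)) = -2 + 1/(6*(-96 - 72 - 1080)) = -2 + (⅙)/(-1248) = -2 + (⅙)*(-1/1248) = -2 - 1/7488 = -14977/7488 ≈ -2.0001)
Z(P) = -8/P
Z(12) - Y = -8/12 - 1*(-14977/7488) = -8*1/12 + 14977/7488 = -⅔ + 14977/7488 = 9985/7488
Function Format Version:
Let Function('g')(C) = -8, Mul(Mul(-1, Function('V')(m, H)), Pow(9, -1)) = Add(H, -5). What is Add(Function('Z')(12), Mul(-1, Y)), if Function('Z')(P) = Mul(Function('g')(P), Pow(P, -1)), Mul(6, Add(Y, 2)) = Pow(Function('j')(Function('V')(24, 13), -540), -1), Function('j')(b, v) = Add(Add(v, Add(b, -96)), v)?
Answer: Rational(9985, 7488) ≈ 1.3335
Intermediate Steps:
Function('V')(m, H) = Add(45, Mul(-9, H)) (Function('V')(m, H) = Mul(-9, Add(H, -5)) = Mul(-9, Add(-5, H)) = Add(45, Mul(-9, H)))
Function('j')(b, v) = Add(-96, b, Mul(2, v)) (Function('j')(b, v) = Add(Add(v, Add(-96, b)), v) = Add(Add(-96, b, v), v) = Add(-96, b, Mul(2, v)))
Y = Rational(-14977, 7488) (Y = Add(-2, Mul(Rational(1, 6), Pow(Add(-96, Add(45, Mul(-9, 13)), Mul(2, -540)), -1))) = Add(-2, Mul(Rational(1, 6), Pow(Add(-96, Add(45, -117), -1080), -1))) = Add(-2, Mul(Rational(1, 6), Pow(Add(-96, -72, -1080), -1))) = Add(-2, Mul(Rational(1, 6), Pow(-1248, -1))) = Add(-2, Mul(Rational(1, 6), Rational(-1, 1248))) = Add(-2, Rational(-1, 7488)) = Rational(-14977, 7488) ≈ -2.0001)
Function('Z')(P) = Mul(-8, Pow(P, -1))
Add(Function('Z')(12), Mul(-1, Y)) = Add(Mul(-8, Pow(12, -1)), Mul(-1, Rational(-14977, 7488))) = Add(Mul(-8, Rational(1, 12)), Rational(14977, 7488)) = Add(Rational(-2, 3), Rational(14977, 7488)) = Rational(9985, 7488)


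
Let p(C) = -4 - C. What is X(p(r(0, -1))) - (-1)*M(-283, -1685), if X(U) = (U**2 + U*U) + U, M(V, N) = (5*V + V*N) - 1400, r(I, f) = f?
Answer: 474055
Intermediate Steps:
M(V, N) = -1400 + 5*V + N*V (M(V, N) = (5*V + N*V) - 1400 = -1400 + 5*V + N*V)
X(U) = U + 2*U**2 (X(U) = (U**2 + U**2) + U = 2*U**2 + U = U + 2*U**2)
X(p(r(0, -1))) - (-1)*M(-283, -1685) = (-4 - 1*(-1))*(1 + 2*(-4 - 1*(-1))) - (-1)*(-1400 + 5*(-283) - 1685*(-283)) = (-4 + 1)*(1 + 2*(-4 + 1)) - (-1)*(-1400 - 1415 + 476855) = -3*(1 + 2*(-3)) - (-1)*474040 = -3*(1 - 6) - 1*(-474040) = -3*(-5) + 474040 = 15 + 474040 = 474055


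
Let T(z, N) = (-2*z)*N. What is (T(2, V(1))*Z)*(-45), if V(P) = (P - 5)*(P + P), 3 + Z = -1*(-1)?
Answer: 2880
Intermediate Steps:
Z = -2 (Z = -3 - 1*(-1) = -3 + 1 = -2)
V(P) = 2*P*(-5 + P) (V(P) = (-5 + P)*(2*P) = 2*P*(-5 + P))
T(z, N) = -2*N*z
(T(2, V(1))*Z)*(-45) = (-2*2*1*(-5 + 1)*2*(-2))*(-45) = (-2*2*1*(-4)*2*(-2))*(-45) = (-2*(-8)*2*(-2))*(-45) = (32*(-2))*(-45) = -64*(-45) = 2880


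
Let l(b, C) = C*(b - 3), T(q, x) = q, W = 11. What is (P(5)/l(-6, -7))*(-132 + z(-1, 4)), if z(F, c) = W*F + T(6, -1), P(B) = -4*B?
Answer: 2740/63 ≈ 43.492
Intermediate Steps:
l(b, C) = C*(-3 + b)
z(F, c) = 6 + 11*F (z(F, c) = 11*F + 6 = 6 + 11*F)
(P(5)/l(-6, -7))*(-132 + z(-1, 4)) = ((-4*5)/((-7*(-3 - 6))))*(-132 + (6 + 11*(-1))) = (-20/((-7*(-9))))*(-132 + (6 - 11)) = (-20/63)*(-132 - 5) = -20*1/63*(-137) = -20/63*(-137) = 2740/63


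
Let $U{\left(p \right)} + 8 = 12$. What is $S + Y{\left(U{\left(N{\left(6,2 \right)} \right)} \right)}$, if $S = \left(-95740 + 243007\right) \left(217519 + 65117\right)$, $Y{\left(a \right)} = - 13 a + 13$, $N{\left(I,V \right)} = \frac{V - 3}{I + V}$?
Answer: $41622955773$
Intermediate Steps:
$N{\left(I,V \right)} = \frac{-3 + V}{I + V}$
$U{\left(p \right)} = 4$ ($U{\left(p \right)} = -8 + 12 = 4$)
$Y{\left(a \right)} = 13 - 13 a$
$S = 41622955812$ ($S = 147267 \cdot 282636 = 41622955812$)
$S + Y{\left(U{\left(N{\left(6,2 \right)} \right)} \right)} = 41622955812 + \left(13 - 52\right) = 41622955812 - 39 = 41622955773$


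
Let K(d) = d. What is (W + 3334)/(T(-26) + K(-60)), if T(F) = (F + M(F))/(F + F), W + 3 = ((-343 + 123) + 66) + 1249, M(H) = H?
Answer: -4426/59 ≈ -75.017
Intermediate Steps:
W = 1092 (W = -3 + (((-343 + 123) + 66) + 1249) = -3 + ((-220 + 66) + 1249) = -3 + (-154 + 1249) = -3 + 1095 = 1092)
T(F) = 1 (T(F) = (F + F)/(F + F) = (2*F)/((2*F)) = (2*F)*(1/(2*F)) = 1)
(W + 3334)/(T(-26) + K(-60)) = (1092 + 3334)/(1 - 60) = 4426/(-59) = 4426*(-1/59) = -4426/59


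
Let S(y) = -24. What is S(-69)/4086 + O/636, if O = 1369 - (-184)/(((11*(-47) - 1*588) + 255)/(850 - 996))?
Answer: 134762939/61358100 ≈ 2.1963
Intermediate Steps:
O = 595257/425 (O = 1369 - (-184)/(((-517 - 588) + 255)/(-146)) = 1369 - (-184)/((-1105 + 255)*(-1/146)) = 1369 - (-184)/((-850*(-1/146))) = 1369 - (-184)/425/73 = 1369 - (-184)*73/425 = 1369 - 1*(-13432/425) = 1369 + 13432/425 = 595257/425 ≈ 1400.6)
S(-69)/4086 + O/636 = -24/4086 + (595257/425)/636 = -24*1/4086 + (595257/425)*(1/636) = -4/681 + 198419/90100 = 134762939/61358100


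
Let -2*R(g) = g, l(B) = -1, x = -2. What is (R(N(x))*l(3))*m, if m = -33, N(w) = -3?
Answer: 99/2 ≈ 49.500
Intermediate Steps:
R(g) = -g/2
(R(N(x))*l(3))*m = (-1/2*(-3)*(-1))*(-33) = ((3/2)*(-1))*(-33) = -3/2*(-33) = 99/2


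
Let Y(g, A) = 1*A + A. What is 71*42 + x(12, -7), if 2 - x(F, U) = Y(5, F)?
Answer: 2960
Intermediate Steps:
Y(g, A) = 2*A (Y(g, A) = A + A = 2*A)
x(F, U) = 2 - 2*F
71*42 + x(12, -7) = 71*42 + (2 - 2*12) = 2982 + (2 - 24) = 2982 - 22 = 2960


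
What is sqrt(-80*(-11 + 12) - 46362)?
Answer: I*sqrt(46442) ≈ 215.5*I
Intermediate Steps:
sqrt(-80*(-11 + 12) - 46362) = sqrt(-80*1 - 46362) = sqrt(-80 - 46362) = sqrt(-46442) = I*sqrt(46442)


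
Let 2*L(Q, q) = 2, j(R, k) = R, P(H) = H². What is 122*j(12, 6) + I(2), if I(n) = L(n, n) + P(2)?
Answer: 1469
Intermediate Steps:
L(Q, q) = 1 (L(Q, q) = (½)*2 = 1)
I(n) = 5 (I(n) = 1 + 2² = 1 + 4 = 5)
122*j(12, 6) + I(2) = 122*12 + 5 = 1464 + 5 = 1469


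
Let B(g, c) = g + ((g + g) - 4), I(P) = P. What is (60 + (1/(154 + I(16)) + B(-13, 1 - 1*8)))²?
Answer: 8357881/28900 ≈ 289.20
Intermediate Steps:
B(g, c) = -4 + 3*g (B(g, c) = g + (2*g - 4) = g + (-4 + 2*g) = -4 + 3*g)
(60 + (1/(154 + I(16)) + B(-13, 1 - 1*8)))² = (60 + (1/(154 + 16) + (-4 + 3*(-13))))² = (60 + (1/170 + (-4 - 39)))² = (60 + (1/170 - 43))² = (60 - 7309/170)² = (2891/170)² = 8357881/28900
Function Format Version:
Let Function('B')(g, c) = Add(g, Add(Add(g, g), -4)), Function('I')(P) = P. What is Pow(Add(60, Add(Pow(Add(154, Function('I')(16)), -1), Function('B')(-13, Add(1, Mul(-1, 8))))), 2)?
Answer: Rational(8357881, 28900) ≈ 289.20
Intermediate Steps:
Function('B')(g, c) = Add(-4, Mul(3, g)) (Function('B')(g, c) = Add(g, Add(Mul(2, g), -4)) = Add(g, Add(-4, Mul(2, g))) = Add(-4, Mul(3, g)))
Pow(Add(60, Add(Pow(Add(154, Function('I')(16)), -1), Function('B')(-13, Add(1, Mul(-1, 8))))), 2) = Pow(Add(60, Add(Pow(Add(154, 16), -1), Add(-4, Mul(3, -13)))), 2) = Pow(Add(60, Add(Pow(170, -1), Add(-4, -39))), 2) = Pow(Add(60, Add(Rational(1, 170), -43)), 2) = Pow(Add(60, Rational(-7309, 170)), 2) = Pow(Rational(2891, 170), 2) = Rational(8357881, 28900)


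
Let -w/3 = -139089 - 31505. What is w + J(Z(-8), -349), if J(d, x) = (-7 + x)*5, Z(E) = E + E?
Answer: 510002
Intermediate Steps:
w = 511782 (w = -3*(-139089 - 31505) = -3*(-170594) = 511782)
Z(E) = 2*E
J(d, x) = -35 + 5*x
w + J(Z(-8), -349) = 511782 + (-35 + 5*(-349)) = 511782 + (-35 - 1745) = 511782 - 1780 = 510002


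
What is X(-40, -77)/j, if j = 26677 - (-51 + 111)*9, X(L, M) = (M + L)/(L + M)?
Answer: 1/26137 ≈ 3.8260e-5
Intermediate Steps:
X(L, M) = 1 (X(L, M) = (L + M)/(L + M) = 1)
j = 26137 (j = 26677 - 60*9 = 26677 - 1*540 = 26677 - 540 = 26137)
X(-40, -77)/j = 1/26137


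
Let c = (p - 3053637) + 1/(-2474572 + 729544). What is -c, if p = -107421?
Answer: 5516134719625/1745028 ≈ 3.1611e+6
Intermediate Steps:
c = -5516134719625/1745028 (c = (-107421 - 3053637) + 1/(-2474572 + 729544) = -3161058 + 1/(-1745028) = -3161058 - 1/1745028 = -5516134719625/1745028 ≈ -3.1611e+6)
-c = -1*(-5516134719625/1745028) = 5516134719625/1745028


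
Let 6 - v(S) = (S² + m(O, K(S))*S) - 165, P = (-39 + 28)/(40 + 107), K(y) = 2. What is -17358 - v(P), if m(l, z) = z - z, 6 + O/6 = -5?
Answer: -378784040/21609 ≈ -17529.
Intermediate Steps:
O = -66 (O = -36 + 6*(-5) = -36 - 30 = -66)
m(l, z) = 0
P = -11/147 ≈ -0.074830
v(S) = 171 - S² (v(S) = 6 - ((S² + 0*S) - 165) = 6 - ((S² + 0) - 165) = 6 - (S² - 165) = 6 - (-165 + S²) = 6 + (165 - S²) = 171 - S²)
-17358 - v(P) = -17358 - (171 - (-11/147)²) = -17358 - (171 - 1*121/21609) = -17358 - (171 - 121/21609) = -17358 - 1*3695018/21609 = -17358 - 3695018/21609 = -378784040/21609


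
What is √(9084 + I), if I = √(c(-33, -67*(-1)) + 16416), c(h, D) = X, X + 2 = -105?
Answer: √(9084 + √16309) ≈ 95.978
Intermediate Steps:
X = -107 (X = -2 - 105 = -107)
c(h, D) = -107
I = √16309 (I = √(-107 + 16416) = √16309 ≈ 127.71)
√(9084 + I) = √(9084 + √16309)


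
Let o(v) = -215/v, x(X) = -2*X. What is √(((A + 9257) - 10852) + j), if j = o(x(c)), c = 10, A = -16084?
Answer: I*√70673/2 ≈ 132.92*I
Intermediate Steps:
j = 43/4 (j = -215/((-2*10)) = -215/(-20) = -215*(-1/20) = 43/4 ≈ 10.750)
√(((A + 9257) - 10852) + j) = √(((-16084 + 9257) - 10852) + 43/4) = √((-6827 - 10852) + 43/4) = √(-17679 + 43/4) = √(-70673/4) = I*√70673/2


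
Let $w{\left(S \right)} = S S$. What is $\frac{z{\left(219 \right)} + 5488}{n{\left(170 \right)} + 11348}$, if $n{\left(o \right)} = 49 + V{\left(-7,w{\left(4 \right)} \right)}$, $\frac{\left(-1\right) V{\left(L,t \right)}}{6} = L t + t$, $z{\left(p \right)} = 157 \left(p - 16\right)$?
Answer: $\frac{12453}{3991} \approx 3.1203$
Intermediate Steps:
$z{\left(p \right)} = -2512 + 157 p$ ($z{\left(p \right)} = 157 \left(-16 + p\right) = -2512 + 157 p$)
$w{\left(S \right)} = S^{2}$
$V{\left(L,t \right)} = - 6 t - 6 L t$ ($V{\left(L,t \right)} = - 6 \left(L t + t\right) = - 6 \left(t + L t\right) = - 6 t - 6 L t$)
$n{\left(o \right)} = 625$ ($n{\left(o \right)} = 49 - 6 \cdot 4^{2} \left(1 - 7\right) = 49 - 96 \left(-6\right) = 49 + 576 = 625$)
$\frac{z{\left(219 \right)} + 5488}{n{\left(170 \right)} + 11348} = \frac{\left(-2512 + 157 \cdot 219\right) + 5488}{625 + 11348} = \frac{\left(-2512 + 34383\right) + 5488}{11973} = \left(31871 + 5488\right) \frac{1}{11973} = 37359 \cdot \frac{1}{11973} = \frac{12453}{3991}$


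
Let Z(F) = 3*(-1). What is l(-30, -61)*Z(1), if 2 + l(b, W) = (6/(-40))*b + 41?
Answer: -261/2 ≈ -130.50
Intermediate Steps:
Z(F) = -3
l(b, W) = 39 - 3*b/20 (l(b, W) = -2 + ((6/(-40))*b + 41) = -2 + ((6*(-1/40))*b + 41) = -2 + (-3*b/20 + 41) = -2 + (41 - 3*b/20) = 39 - 3*b/20)
l(-30, -61)*Z(1) = (39 - 3/20*(-30))*(-3) = (39 + 9/2)*(-3) = (87/2)*(-3) = -261/2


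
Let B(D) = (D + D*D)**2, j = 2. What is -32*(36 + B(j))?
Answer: -2304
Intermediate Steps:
B(D) = (D + D**2)**2
-32*(36 + B(j)) = -32*(36 + 2**2*(1 + 2)**2) = -32*(36 + 4*3**2) = -32*(36 + 4*9) = -32*(36 + 36) = -32*72 = -2304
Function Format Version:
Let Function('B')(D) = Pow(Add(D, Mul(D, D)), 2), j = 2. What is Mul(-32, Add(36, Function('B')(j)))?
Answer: -2304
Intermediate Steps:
Function('B')(D) = Pow(Add(D, Pow(D, 2)), 2)
Mul(-32, Add(36, Function('B')(j))) = Mul(-32, Add(36, Mul(Pow(2, 2), Pow(Add(1, 2), 2)))) = Mul(-32, Add(36, Mul(4, Pow(3, 2)))) = Mul(-32, Add(36, Mul(4, 9))) = Mul(-32, Add(36, 36)) = Mul(-32, 72) = -2304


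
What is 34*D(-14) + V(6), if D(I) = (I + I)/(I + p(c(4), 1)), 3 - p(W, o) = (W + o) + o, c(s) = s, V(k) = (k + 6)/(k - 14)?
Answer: 109/2 ≈ 54.500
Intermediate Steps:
V(k) = (6 + k)/(-14 + k)
p(W, o) = 3 - W - 2*o (p(W, o) = 3 - ((W + o) + o) = 3 - (W + 2*o) = 3 + (-W - 2*o) = 3 - W - 2*o)
D(I) = 2*I/(-3 + I) (D(I) = (I + I)/(I + (3 - 1*4 - 2*1)) = (2*I)/(I + (3 - 4 - 2)) = (2*I)/(I - 3) = (2*I)/(-3 + I) = 2*I/(-3 + I))
34*D(-14) + V(6) = 34*(2*(-14)/(-3 - 14)) + (6 + 6)/(-14 + 6) = 34*(2*(-14)/(-17)) + 12/(-8) = 34*(2*(-14)*(-1/17)) - 1/8*12 = 34*(28/17) - 3/2 = 56 - 3/2 = 109/2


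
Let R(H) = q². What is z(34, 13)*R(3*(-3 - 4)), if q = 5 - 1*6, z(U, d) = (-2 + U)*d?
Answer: 416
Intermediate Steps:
z(U, d) = d*(-2 + U)
q = -1 (q = 5 - 6 = -1)
R(H) = 1 (R(H) = (-1)² = 1)
z(34, 13)*R(3*(-3 - 4)) = (13*(-2 + 34))*1 = (13*32)*1 = 416*1 = 416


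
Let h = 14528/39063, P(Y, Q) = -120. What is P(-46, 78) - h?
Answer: -4702088/39063 ≈ -120.37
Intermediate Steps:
h = 14528/39063 (h = 14528*(1/39063) = 14528/39063 ≈ 0.37191)
P(-46, 78) - h = -120 - 1*14528/39063 = -120 - 14528/39063 = -4702088/39063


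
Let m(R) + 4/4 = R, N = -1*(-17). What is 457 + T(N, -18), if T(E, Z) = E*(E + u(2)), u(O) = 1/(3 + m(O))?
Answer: 3001/4 ≈ 750.25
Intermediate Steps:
N = 17
m(R) = -1 + R
u(O) = 1/(2 + O) (u(O) = 1/(3 + (-1 + O)) = 1/(2 + O))
T(E, Z) = E*(¼ + E) (T(E, Z) = E*(E + 1/(2 + 2)) = E*(E + 1/4) = E*(E + ¼) = E*(¼ + E))
457 + T(N, -18) = 457 + 17*(¼ + 17) = 457 + 17*(69/4) = 457 + 1173/4 = 3001/4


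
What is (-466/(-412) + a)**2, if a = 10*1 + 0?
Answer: 5257849/42436 ≈ 123.90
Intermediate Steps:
a = 10 (a = 10 + 0 = 10)
(-466/(-412) + a)**2 = (-466/(-412) + 10)**2 = (-466*(-1/412) + 10)**2 = (233/206 + 10)**2 = (2293/206)**2 = 5257849/42436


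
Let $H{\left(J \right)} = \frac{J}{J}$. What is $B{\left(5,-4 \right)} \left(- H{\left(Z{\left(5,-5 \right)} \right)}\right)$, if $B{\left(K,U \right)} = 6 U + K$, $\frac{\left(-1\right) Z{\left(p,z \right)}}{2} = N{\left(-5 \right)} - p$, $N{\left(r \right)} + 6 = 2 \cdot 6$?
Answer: $19$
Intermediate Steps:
$N{\left(r \right)} = 6$ ($N{\left(r \right)} = -6 + 2 \cdot 6 = -6 + 12 = 6$)
$Z{\left(p,z \right)} = -12 + 2 p$ ($Z{\left(p,z \right)} = - 2 \left(6 - p\right) = -12 + 2 p$)
$H{\left(J \right)} = 1$
$B{\left(K,U \right)} = K + 6 U$
$B{\left(5,-4 \right)} \left(- H{\left(Z{\left(5,-5 \right)} \right)}\right) = \left(5 + 6 \left(-4\right)\right) \left(\left(-1\right) 1\right) = \left(5 - 24\right) \left(-1\right) = \left(-19\right) \left(-1\right) = 19$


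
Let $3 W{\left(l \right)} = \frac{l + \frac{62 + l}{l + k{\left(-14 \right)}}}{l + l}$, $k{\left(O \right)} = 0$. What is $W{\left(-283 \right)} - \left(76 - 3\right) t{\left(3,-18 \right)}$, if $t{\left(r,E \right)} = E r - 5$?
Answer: $\frac{1034869903}{240267} \approx 4307.2$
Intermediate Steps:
$t{\left(r,E \right)} = -5 + E r$
$W{\left(l \right)} = \frac{l + \frac{62 + l}{l}}{6 l}$ ($W{\left(l \right)} = \frac{\left(l + \frac{62 + l}{l + 0}\right) \frac{1}{l + l}}{3} = \frac{\left(l + \frac{62 + l}{l}\right) \frac{1}{2 l}}{3} = \frac{\frac{1}{2} \frac{1}{l} \left(l + \frac{62 + l}{l}\right)}{3} = \frac{l + \frac{62 + l}{l}}{6 l}$)
$W{\left(-283 \right)} - \left(76 - 3\right) t{\left(3,-18 \right)} = \frac{62 - 283 + \left(-283\right)^{2}}{6 \cdot 80089} - \left(76 - 3\right) \left(-5 - 54\right) = \frac{1}{6} \cdot \frac{1}{80089} \left(62 - 283 + 80089\right) - 73 \left(-5 - 54\right) = \frac{1}{6} \cdot \frac{1}{80089} \cdot 79868 - 73 \left(-59\right) = \frac{39934}{240267} - -4307 = \frac{39934}{240267} + 4307 = \frac{1034869903}{240267}$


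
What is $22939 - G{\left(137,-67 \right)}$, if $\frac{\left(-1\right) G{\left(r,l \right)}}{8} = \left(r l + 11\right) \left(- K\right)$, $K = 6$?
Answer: $463003$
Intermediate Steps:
$G{\left(r,l \right)} = 528 + 48 l r$ ($G{\left(r,l \right)} = - 8 \left(r l + 11\right) \left(\left(-1\right) 6\right) = - 8 \left(l r + 11\right) \left(-6\right) = - 8 \left(11 + l r\right) \left(-6\right) = - 8 \left(-66 - 6 l r\right) = 528 + 48 l r$)
$22939 - G{\left(137,-67 \right)} = 22939 - \left(528 + 48 \left(-67\right) 137\right) = 22939 - \left(528 - 440592\right) = 22939 - -440064 = 22939 + 440064 = 463003$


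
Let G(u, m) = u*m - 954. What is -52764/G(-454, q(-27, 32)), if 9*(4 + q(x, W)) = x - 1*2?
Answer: -118719/5231 ≈ -22.695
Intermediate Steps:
q(x, W) = -38/9 + x/9 (q(x, W) = -4 + (x - 1*2)/9 = -4 + (x - 2)/9 = -4 + (-2 + x)/9 = -4 + (-2/9 + x/9) = -38/9 + x/9)
G(u, m) = -954 + m*u (G(u, m) = m*u - 954 = -954 + m*u)
-52764/G(-454, q(-27, 32)) = -52764/(-954 + (-38/9 + (⅑)*(-27))*(-454)) = -52764/(-954 + (-38/9 - 3)*(-454)) = -52764/(-954 - 65/9*(-454)) = -52764/(-954 + 29510/9) = -52764/20924/9 = -52764*9/20924 = -118719/5231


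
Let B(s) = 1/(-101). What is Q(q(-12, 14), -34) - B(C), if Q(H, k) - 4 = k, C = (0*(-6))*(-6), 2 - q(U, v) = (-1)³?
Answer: -3029/101 ≈ -29.990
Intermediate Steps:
q(U, v) = 3 (q(U, v) = 2 - 1*(-1)³ = 2 - 1*(-1) = 2 + 1 = 3)
C = 0 (C = 0*(-6) = 0)
B(s) = -1/101
Q(H, k) = 4 + k
Q(q(-12, 14), -34) - B(C) = (4 - 34) - 1*(-1/101) = -30 + 1/101 = -3029/101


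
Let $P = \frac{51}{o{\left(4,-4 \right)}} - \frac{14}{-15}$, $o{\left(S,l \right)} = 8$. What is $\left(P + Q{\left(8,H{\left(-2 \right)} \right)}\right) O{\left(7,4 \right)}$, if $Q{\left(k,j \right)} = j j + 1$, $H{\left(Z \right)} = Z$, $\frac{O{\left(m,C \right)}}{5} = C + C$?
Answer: $\frac{1477}{3} \approx 492.33$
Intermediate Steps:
$O{\left(m,C \right)} = 10 C$ ($O{\left(m,C \right)} = 5 \left(C + C\right) = 5 \cdot 2 C = 10 C$)
$Q{\left(k,j \right)} = 1 + j^{2}$ ($Q{\left(k,j \right)} = j^{2} + 1 = 1 + j^{2}$)
$P = \frac{877}{120}$ ($P = \frac{51}{8} - \frac{14}{-15} = 51 \cdot \frac{1}{8} - - \frac{14}{15} = \frac{51}{8} + \frac{14}{15} = \frac{877}{120} \approx 7.3083$)
$\left(P + Q{\left(8,H{\left(-2 \right)} \right)}\right) O{\left(7,4 \right)} = \left(\frac{877}{120} + \left(1 + \left(-2\right)^{2}\right)\right) 10 \cdot 4 = \left(\frac{877}{120} + \left(1 + 4\right)\right) 40 = \left(\frac{877}{120} + 5\right) 40 = \frac{1477}{120} \cdot 40 = \frac{1477}{3}$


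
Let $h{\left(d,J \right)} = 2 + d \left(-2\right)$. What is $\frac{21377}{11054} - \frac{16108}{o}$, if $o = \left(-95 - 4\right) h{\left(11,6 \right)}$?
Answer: $- \frac{33932843}{5471730} \approx -6.2015$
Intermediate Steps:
$h{\left(d,J \right)} = 2 - 2 d$
$o = 1980$ ($o = \left(-95 - 4\right) \left(2 - 22\right) = - 99 \left(2 - 22\right) = \left(-99\right) \left(-20\right) = 1980$)
$\frac{21377}{11054} - \frac{16108}{o} = \frac{21377}{11054} - \frac{16108}{1980} = 21377 \cdot \frac{1}{11054} - \frac{4027}{495} = \frac{21377}{11054} - \frac{4027}{495} = - \frac{33932843}{5471730}$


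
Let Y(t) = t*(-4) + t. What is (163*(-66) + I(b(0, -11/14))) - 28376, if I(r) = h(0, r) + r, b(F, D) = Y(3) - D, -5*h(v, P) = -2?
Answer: -2739927/70 ≈ -39142.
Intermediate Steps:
h(v, P) = 2/5 (h(v, P) = -1/5*(-2) = 2/5)
Y(t) = -3*t (Y(t) = -4*t + t = -3*t)
b(F, D) = -9 - D (b(F, D) = -3*3 - D = -9 - D)
I(r) = 2/5 + r
(163*(-66) + I(b(0, -11/14))) - 28376 = (163*(-66) + (2/5 + (-9 - (-11)/14))) - 28376 = (-10758 + (2/5 + (-9 - (-11)/14))) - 28376 = (-10758 + (2/5 + (-9 - 1*(-11/14)))) - 28376 = (-10758 + (2/5 + (-9 + 11/14))) - 28376 = (-10758 + (2/5 - 115/14)) - 28376 = (-10758 - 547/70) - 28376 = -753607/70 - 28376 = -2739927/70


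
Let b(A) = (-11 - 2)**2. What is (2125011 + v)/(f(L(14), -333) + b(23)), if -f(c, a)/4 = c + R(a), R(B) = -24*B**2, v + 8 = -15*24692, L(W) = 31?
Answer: 1754623/10645389 ≈ 0.16482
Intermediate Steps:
v = -370388 (v = -8 - 15*24692 = -8 - 370380 = -370388)
b(A) = 169 (b(A) = (-13)**2 = 169)
f(c, a) = -4*c + 96*a**2 (f(c, a) = -4*(c - 24*a**2) = -4*c + 96*a**2)
(2125011 + v)/(f(L(14), -333) + b(23)) = (2125011 - 370388)/((-4*31 + 96*(-333)**2) + 169) = 1754623/((-124 + 96*110889) + 169) = 1754623/((-124 + 10645344) + 169) = 1754623/(10645220 + 169) = 1754623/10645389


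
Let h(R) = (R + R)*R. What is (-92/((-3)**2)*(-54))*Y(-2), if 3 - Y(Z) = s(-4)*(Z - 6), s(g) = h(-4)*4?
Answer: 566904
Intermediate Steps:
h(R) = 2*R**2 (h(R) = (2*R)*R = 2*R**2)
s(g) = 128 (s(g) = (2*(-4)**2)*4 = (2*16)*4 = 32*4 = 128)
Y(Z) = 771 - 128*Z (Y(Z) = 3 - 128*(Z - 6) = 3 - 128*(-6 + Z) = 3 - (-768 + 128*Z) = 3 + (768 - 128*Z) = 771 - 128*Z)
(-92/((-3)**2)*(-54))*Y(-2) = (-92/((-3)**2)*(-54))*(771 - 128*(-2)) = (-92/9*(-54))*(771 + 256) = (-92*1/9*(-54))*1027 = -92/9*(-54)*1027 = 552*1027 = 566904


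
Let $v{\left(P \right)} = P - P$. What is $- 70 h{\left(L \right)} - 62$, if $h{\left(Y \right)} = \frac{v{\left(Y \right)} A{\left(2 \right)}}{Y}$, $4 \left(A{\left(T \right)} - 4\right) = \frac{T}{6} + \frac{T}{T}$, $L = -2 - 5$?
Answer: $-62$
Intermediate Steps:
$L = -7$ ($L = -2 - 5 = -7$)
$v{\left(P \right)} = 0$
$A{\left(T \right)} = \frac{17}{4} + \frac{T}{24}$ ($A{\left(T \right)} = 4 + \frac{\frac{T}{6} + \frac{T}{T}}{4} = 4 + \frac{T \frac{1}{6} + 1}{4} = 4 + \frac{\frac{T}{6} + 1}{4} = 4 + \frac{1 + \frac{T}{6}}{4} = 4 + \left(\frac{1}{4} + \frac{T}{24}\right) = \frac{17}{4} + \frac{T}{24}$)
$h{\left(Y \right)} = 0$ ($h{\left(Y \right)} = \frac{0 \left(\frac{17}{4} + \frac{1}{24} \cdot 2\right)}{Y} = \frac{0 \left(\frac{17}{4} + \frac{1}{12}\right)}{Y} = \frac{0 \cdot \frac{13}{3}}{Y} = \frac{0}{Y} = 0$)
$- 70 h{\left(L \right)} - 62 = \left(-70\right) 0 - 62 = 0 - 62 = -62$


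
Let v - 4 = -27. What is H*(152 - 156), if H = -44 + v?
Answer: 268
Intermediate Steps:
v = -23 (v = 4 - 27 = -23)
H = -67 (H = -44 - 23 = -67)
H*(152 - 156) = -67*(152 - 156) = -67*(-4) = 268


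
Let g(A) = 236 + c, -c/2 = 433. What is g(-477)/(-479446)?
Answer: 315/239723 ≈ 0.0013140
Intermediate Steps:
c = -866 (c = -2*433 = -866)
g(A) = -630 (g(A) = 236 - 866 = -630)
g(-477)/(-479446) = -630/(-479446) = -630*(-1/479446) = 315/239723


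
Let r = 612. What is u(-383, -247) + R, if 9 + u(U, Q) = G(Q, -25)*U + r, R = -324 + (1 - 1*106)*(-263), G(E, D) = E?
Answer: 122495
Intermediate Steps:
R = 27291 (R = -324 + (1 - 106)*(-263) = -324 - 105*(-263) = -324 + 27615 = 27291)
u(U, Q) = 603 + Q*U (u(U, Q) = -9 + (Q*U + 612) = -9 + (612 + Q*U) = 603 + Q*U)
u(-383, -247) + R = (603 - 247*(-383)) + 27291 = (603 + 94601) + 27291 = 95204 + 27291 = 122495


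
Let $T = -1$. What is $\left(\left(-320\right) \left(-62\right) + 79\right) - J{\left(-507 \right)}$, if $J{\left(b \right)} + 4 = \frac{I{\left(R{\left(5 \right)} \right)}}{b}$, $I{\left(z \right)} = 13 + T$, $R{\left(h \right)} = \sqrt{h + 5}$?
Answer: $\frac{3366991}{169} \approx 19923.0$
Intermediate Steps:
$R{\left(h \right)} = \sqrt{5 + h}$
$I{\left(z \right)} = 12$ ($I{\left(z \right)} = 13 - 1 = 12$)
$J{\left(b \right)} = -4 + \frac{12}{b}$
$\left(\left(-320\right) \left(-62\right) + 79\right) - J{\left(-507 \right)} = \left(\left(-320\right) \left(-62\right) + 79\right) - \left(-4 + \frac{12}{-507}\right) = \left(19840 + 79\right) - \left(-4 + 12 \left(- \frac{1}{507}\right)\right) = 19919 - \left(-4 - \frac{4}{169}\right) = 19919 - - \frac{680}{169} = 19919 + \frac{680}{169} = \frac{3366991}{169}$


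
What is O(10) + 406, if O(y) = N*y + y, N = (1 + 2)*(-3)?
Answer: 326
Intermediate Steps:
N = -9 (N = 3*(-3) = -9)
O(y) = -8*y (O(y) = -9*y + y = -8*y)
O(10) + 406 = -8*10 + 406 = -80 + 406 = 326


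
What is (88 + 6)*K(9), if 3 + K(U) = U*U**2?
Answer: 68244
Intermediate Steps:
K(U) = -3 + U**3 (K(U) = -3 + U*U**2 = -3 + U**3)
(88 + 6)*K(9) = (88 + 6)*(-3 + 9**3) = 94*(-3 + 729) = 94*726 = 68244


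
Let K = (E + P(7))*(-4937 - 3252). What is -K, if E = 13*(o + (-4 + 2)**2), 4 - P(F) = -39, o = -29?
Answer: -2309298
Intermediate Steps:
P(F) = 43 (P(F) = 4 - 1*(-39) = 4 + 39 = 43)
E = -325 (E = 13*(-29 + (-4 + 2)**2) = 13*(-29 + (-2)**2) = 13*(-29 + 4) = 13*(-25) = -325)
K = 2309298 (K = (-325 + 43)*(-4937 - 3252) = -282*(-8189) = 2309298)
-K = -1*2309298 = -2309298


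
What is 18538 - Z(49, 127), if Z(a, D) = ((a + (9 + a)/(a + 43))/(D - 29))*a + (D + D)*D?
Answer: -1264523/92 ≈ -13745.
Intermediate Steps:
Z(a, D) = 2*D**2 + a*(a + (9 + a)/(43 + a))/(-29 + D) (Z(a, D) = ((a + (9 + a)/(43 + a))/(-29 + D))*a + (2*D)*D = ((a + (9 + a)/(43 + a))/(-29 + D))*a + 2*D**2 = a*(a + (9 + a)/(43 + a))/(-29 + D) + 2*D**2 = 2*D**2 + a*(a + (9 + a)/(43 + a))/(-29 + D))
18538 - Z(49, 127) = 18538 - (49**3 - 2494*127**2 + 9*49 + 44*49**2 + 86*127**3 - 58*49*127**2 + 2*49*127**3)/(-1247 - 29*49 + 43*127 + 127*49) = 18538 - (117649 - 2494*16129 + 441 + 44*2401 + 86*2048383 - 58*49*16129 + 2*49*2048383)/(-1247 - 1421 + 5461 + 6223) = 18538 - (117649 - 40225726 + 441 + 105644 + 176160938 - 45838618 + 200741534)/9016 = 18538 - 291061862/9016 = 18538 - 1*2970019/92 = 18538 - 2970019/92 = -1264523/92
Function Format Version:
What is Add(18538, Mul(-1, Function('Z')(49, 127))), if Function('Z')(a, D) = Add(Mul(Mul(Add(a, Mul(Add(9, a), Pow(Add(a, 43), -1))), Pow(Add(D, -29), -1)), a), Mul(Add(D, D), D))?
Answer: Rational(-1264523, 92) ≈ -13745.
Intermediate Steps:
Function('Z')(a, D) = Add(Mul(2, Pow(D, 2)), Mul(a, Pow(Add(-29, D), -1), Add(a, Mul(Pow(Add(43, a), -1), Add(9, a))))) (Function('Z')(a, D) = Add(Mul(Mul(Add(a, Mul(Add(9, a), Pow(Add(43, a), -1))), Pow(Add(-29, D), -1)), a), Mul(Mul(2, D), D)) = Add(Mul(Mul(Add(a, Mul(Pow(Add(43, a), -1), Add(9, a))), Pow(Add(-29, D), -1)), a), Mul(2, Pow(D, 2))) = Add(Mul(Mul(Pow(Add(-29, D), -1), Add(a, Mul(Pow(Add(43, a), -1), Add(9, a)))), a), Mul(2, Pow(D, 2))) = Add(Mul(a, Pow(Add(-29, D), -1), Add(a, Mul(Pow(Add(43, a), -1), Add(9, a)))), Mul(2, Pow(D, 2))) = Add(Mul(2, Pow(D, 2)), Mul(a, Pow(Add(-29, D), -1), Add(a, Mul(Pow(Add(43, a), -1), Add(9, a))))))
Add(18538, Mul(-1, Function('Z')(49, 127))) = Add(18538, Mul(-1, Mul(Pow(Add(-1247, Mul(-29, 49), Mul(43, 127), Mul(127, 49)), -1), Add(Pow(49, 3), Mul(-2494, Pow(127, 2)), Mul(9, 49), Mul(44, Pow(49, 2)), Mul(86, Pow(127, 3)), Mul(-58, 49, Pow(127, 2)), Mul(2, 49, Pow(127, 3)))))) = Add(18538, Mul(-1, Mul(Pow(Add(-1247, -1421, 5461, 6223), -1), Add(117649, Mul(-2494, 16129), 441, Mul(44, 2401), Mul(86, 2048383), Mul(-58, 49, 16129), Mul(2, 49, 2048383))))) = Add(18538, Mul(-1, Mul(Pow(9016, -1), Add(117649, -40225726, 441, 105644, 176160938, -45838618, 200741534)))) = Add(18538, Mul(-1, Mul(Rational(1, 9016), 291061862))) = Add(18538, Mul(-1, Rational(2970019, 92))) = Add(18538, Rational(-2970019, 92)) = Rational(-1264523, 92)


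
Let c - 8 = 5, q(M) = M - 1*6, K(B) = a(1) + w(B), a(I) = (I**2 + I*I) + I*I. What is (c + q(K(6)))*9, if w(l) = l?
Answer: 144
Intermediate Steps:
a(I) = 3*I**2 (a(I) = (I**2 + I**2) + I**2 = 2*I**2 + I**2 = 3*I**2)
K(B) = 3 + B (K(B) = 3*1**2 + B = 3*1 + B = 3 + B)
q(M) = -6 + M (q(M) = M - 6 = -6 + M)
c = 13 (c = 8 + 5 = 13)
(c + q(K(6)))*9 = (13 + (-6 + (3 + 6)))*9 = (13 + (-6 + 9))*9 = (13 + 3)*9 = 16*9 = 144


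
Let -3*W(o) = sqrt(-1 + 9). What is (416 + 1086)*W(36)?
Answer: -3004*sqrt(2)/3 ≈ -1416.1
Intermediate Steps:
W(o) = -2*sqrt(2)/3 (W(o) = -sqrt(-1 + 9)/3 = -2*sqrt(2)/3)
(416 + 1086)*W(36) = (416 + 1086)*(-2*sqrt(2)/3) = 1502*(-2*sqrt(2)/3) = -3004*sqrt(2)/3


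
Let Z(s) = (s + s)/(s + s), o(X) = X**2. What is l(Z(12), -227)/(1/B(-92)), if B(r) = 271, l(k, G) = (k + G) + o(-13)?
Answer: -15447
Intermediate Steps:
Z(s) = 1 (Z(s) = (2*s)/((2*s)) = (2*s)*(1/(2*s)) = 1)
l(k, G) = 169 + G + k (l(k, G) = (k + G) + (-13)**2 = (G + k) + 169 = 169 + G + k)
l(Z(12), -227)/(1/B(-92)) = (169 - 227 + 1)/(1/271) = -57/1/271 = -57*271 = -15447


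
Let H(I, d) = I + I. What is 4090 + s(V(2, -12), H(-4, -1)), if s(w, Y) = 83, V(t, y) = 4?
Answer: 4173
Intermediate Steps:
H(I, d) = 2*I
4090 + s(V(2, -12), H(-4, -1)) = 4090 + 83 = 4173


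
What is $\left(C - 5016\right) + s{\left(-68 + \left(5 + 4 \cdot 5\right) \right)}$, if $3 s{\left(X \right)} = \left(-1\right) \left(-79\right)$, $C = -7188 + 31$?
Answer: $- \frac{36440}{3} \approx -12147.0$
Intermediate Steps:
$C = -7157$
$s{\left(X \right)} = \frac{79}{3}$ ($s{\left(X \right)} = \frac{\left(-1\right) \left(-79\right)}{3} = \frac{1}{3} \cdot 79 = \frac{79}{3}$)
$\left(C - 5016\right) + s{\left(-68 + \left(5 + 4 \cdot 5\right) \right)} = \left(-7157 - 5016\right) + \frac{79}{3} = -12173 + \frac{79}{3} = - \frac{36440}{3}$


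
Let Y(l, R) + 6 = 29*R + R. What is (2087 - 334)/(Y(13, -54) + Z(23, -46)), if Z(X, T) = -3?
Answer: -1753/1629 ≈ -1.0761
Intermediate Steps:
Y(l, R) = -6 + 30*R (Y(l, R) = -6 + (29*R + R) = -6 + 30*R)
(2087 - 334)/(Y(13, -54) + Z(23, -46)) = (2087 - 334)/((-6 + 30*(-54)) - 3) = 1753/((-6 - 1620) - 3) = 1753/(-1626 - 3) = 1753/(-1629) = 1753*(-1/1629) = -1753/1629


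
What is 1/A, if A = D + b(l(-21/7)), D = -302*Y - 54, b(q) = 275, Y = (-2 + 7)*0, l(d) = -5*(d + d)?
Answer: 1/221 ≈ 0.0045249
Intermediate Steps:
l(d) = -10*d
Y = 0 (Y = 5*0 = 0)
D = -54 (D = -302*0 - 54 = 0 - 54 = -54)
A = 221 (A = -54 + 275 = 221)
1/A = 1/221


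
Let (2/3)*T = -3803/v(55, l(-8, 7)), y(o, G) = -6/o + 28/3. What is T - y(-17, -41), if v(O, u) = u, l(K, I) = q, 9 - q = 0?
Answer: -65639/102 ≈ -643.52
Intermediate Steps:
q = 9 (q = 9 - 1*0 = 9 + 0 = 9)
l(K, I) = 9
y(o, G) = 28/3 - 6/o (y(o, G) = -6/o + 28*(1/3) = -6/o + 28/3 = 28/3 - 6/o)
T = -3803/6 (T = 3*(-3803/9)/2 = 3*(-3803*1/9)/2 = (3/2)*(-3803/9) = -3803/6 ≈ -633.83)
T - y(-17, -41) = -3803/6 - (28/3 - 6/(-17)) = -3803/6 - (28/3 - 6*(-1/17)) = -3803/6 - (28/3 + 6/17) = -3803/6 - 1*494/51 = -3803/6 - 494/51 = -65639/102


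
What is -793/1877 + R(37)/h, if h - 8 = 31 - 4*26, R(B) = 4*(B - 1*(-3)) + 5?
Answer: -72250/24401 ≈ -2.9609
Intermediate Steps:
R(B) = 17 + 4*B (R(B) = 4*(B + 3) + 5 = 4*(3 + B) + 5 = (12 + 4*B) + 5 = 17 + 4*B)
h = -65 (h = 8 + (31 - 4*26) = 8 + (31 - 104) = 8 - 73 = -65)
-793/1877 + R(37)/h = -793/1877 + (17 + 4*37)/(-65) = -793*1/1877 + (17 + 148)*(-1/65) = -793/1877 + 165*(-1/65) = -793/1877 - 33/13 = -72250/24401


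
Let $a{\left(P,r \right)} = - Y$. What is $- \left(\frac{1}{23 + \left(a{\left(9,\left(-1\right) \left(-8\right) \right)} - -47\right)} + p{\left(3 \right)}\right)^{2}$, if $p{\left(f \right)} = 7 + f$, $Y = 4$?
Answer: $- \frac{436921}{4356} \approx -100.3$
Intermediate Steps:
$a{\left(P,r \right)} = -4$ ($a{\left(P,r \right)} = \left(-1\right) 4 = -4$)
$- \left(\frac{1}{23 + \left(a{\left(9,\left(-1\right) \left(-8\right) \right)} - -47\right)} + p{\left(3 \right)}\right)^{2} = - \left(\frac{1}{23 - -43} + \left(7 + 3\right)\right)^{2} = - \left(\frac{1}{23 + \left(-4 + 47\right)} + 10\right)^{2} = - \left(\frac{1}{23 + 43} + 10\right)^{2} = - \left(\frac{1}{66} + 10\right)^{2} = - \left(\frac{661}{66}\right)^{2} = \left(-1\right) \frac{436921}{4356} = - \frac{436921}{4356}$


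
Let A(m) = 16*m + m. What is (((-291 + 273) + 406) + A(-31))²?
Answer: 19321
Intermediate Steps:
A(m) = 17*m
(((-291 + 273) + 406) + A(-31))² = (((-291 + 273) + 406) + 17*(-31))² = ((-18 + 406) - 527)² = (388 - 527)² = (-139)² = 19321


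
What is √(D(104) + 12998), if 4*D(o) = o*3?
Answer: 2*√3269 ≈ 114.35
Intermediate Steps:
D(o) = 3*o/4 (D(o) = (o*3)/4 = (3*o)/4 = 3*o/4)
√(D(104) + 12998) = √((¾)*104 + 12998) = √(78 + 12998) = √13076 = 2*√3269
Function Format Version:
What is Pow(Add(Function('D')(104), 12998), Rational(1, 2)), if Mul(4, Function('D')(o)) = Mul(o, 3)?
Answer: Mul(2, Pow(3269, Rational(1, 2))) ≈ 114.35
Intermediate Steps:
Function('D')(o) = Mul(Rational(3, 4), o) (Function('D')(o) = Mul(Rational(1, 4), Mul(o, 3)) = Mul(Rational(1, 4), Mul(3, o)) = Mul(Rational(3, 4), o))
Pow(Add(Function('D')(104), 12998), Rational(1, 2)) = Pow(Add(Mul(Rational(3, 4), 104), 12998), Rational(1, 2)) = Pow(Add(78, 12998), Rational(1, 2)) = Pow(13076, Rational(1, 2)) = Mul(2, Pow(3269, Rational(1, 2)))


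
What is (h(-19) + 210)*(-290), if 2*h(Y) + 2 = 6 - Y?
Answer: -64235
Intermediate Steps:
h(Y) = 2 - Y/2 (h(Y) = -1 + (6 - Y)/2 = -1 + (3 - Y/2) = 2 - Y/2)
(h(-19) + 210)*(-290) = ((2 - 1/2*(-19)) + 210)*(-290) = ((2 + 19/2) + 210)*(-290) = (23/2 + 210)*(-290) = (443/2)*(-290) = -64235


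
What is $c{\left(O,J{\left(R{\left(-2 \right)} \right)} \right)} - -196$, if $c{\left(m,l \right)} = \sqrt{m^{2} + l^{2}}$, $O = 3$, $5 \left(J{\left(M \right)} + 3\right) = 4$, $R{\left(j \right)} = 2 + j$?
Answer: $196 + \frac{\sqrt{346}}{5} \approx 199.72$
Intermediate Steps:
$J{\left(M \right)} = - \frac{11}{5}$ ($J{\left(M \right)} = -3 + \frac{1}{5} \cdot 4 = -3 + \frac{4}{5} = - \frac{11}{5}$)
$c{\left(m,l \right)} = \sqrt{l^{2} + m^{2}}$
$c{\left(O,J{\left(R{\left(-2 \right)} \right)} \right)} - -196 = \sqrt{\left(- \frac{11}{5}\right)^{2} + 3^{2}} - -196 = \sqrt{\frac{121}{25} + 9} + 196 = \sqrt{\frac{346}{25}} + 196 = \frac{\sqrt{346}}{5} + 196 = 196 + \frac{\sqrt{346}}{5}$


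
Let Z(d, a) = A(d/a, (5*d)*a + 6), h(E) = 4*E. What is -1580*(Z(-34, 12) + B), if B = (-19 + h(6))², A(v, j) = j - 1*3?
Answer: 3178960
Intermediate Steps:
A(v, j) = -3 + j (A(v, j) = j - 3 = -3 + j)
Z(d, a) = 3 + 5*a*d (Z(d, a) = -3 + ((5*d)*a + 6) = -3 + (5*a*d + 6) = -3 + (6 + 5*a*d) = 3 + 5*a*d)
B = 25 (B = (-19 + 4*6)² = (-19 + 24)² = 5² = 25)
-1580*(Z(-34, 12) + B) = -1580*((3 + 5*12*(-34)) + 25) = -1580*((3 - 2040) + 25) = -1580*(-2037 + 25) = -1580*(-2012) = 3178960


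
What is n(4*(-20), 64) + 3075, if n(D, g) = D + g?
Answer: 3059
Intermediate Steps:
n(4*(-20), 64) + 3075 = (4*(-20) + 64) + 3075 = (-80 + 64) + 3075 = -16 + 3075 = 3059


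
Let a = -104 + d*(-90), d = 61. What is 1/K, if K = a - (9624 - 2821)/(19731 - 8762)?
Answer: -10969/61367389 ≈ -0.00017874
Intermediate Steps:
a = -5594 (a = -104 + 61*(-90) = -104 - 5490 = -5594)
K = -61367389/10969 (K = -5594 - (9624 - 2821)/(19731 - 8762) = -5594 - 6803/10969 = -61367389/10969 ≈ -5594.6)
1/K = 1/(-61367389/10969) = -10969/61367389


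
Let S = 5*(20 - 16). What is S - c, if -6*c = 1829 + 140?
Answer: 2089/6 ≈ 348.17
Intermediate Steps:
S = 20 (S = 5*4 = 20)
c = -1969/6 (c = -(1829 + 140)/6 = -1/6*1969 = -1969/6 ≈ -328.17)
S - c = 20 - 1*(-1969/6) = 20 + 1969/6 = 2089/6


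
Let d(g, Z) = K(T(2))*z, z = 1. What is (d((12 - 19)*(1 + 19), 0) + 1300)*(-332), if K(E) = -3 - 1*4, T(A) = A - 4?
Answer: -429276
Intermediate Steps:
T(A) = -4 + A
K(E) = -7 (K(E) = -3 - 4 = -7)
d(g, Z) = -7 (d(g, Z) = -7*1 = -7)
(d((12 - 19)*(1 + 19), 0) + 1300)*(-332) = (-7 + 1300)*(-332) = 1293*(-332) = -429276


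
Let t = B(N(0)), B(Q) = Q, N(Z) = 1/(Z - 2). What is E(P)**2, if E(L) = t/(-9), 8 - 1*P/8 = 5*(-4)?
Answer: 1/324 ≈ 0.0030864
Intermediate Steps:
N(Z) = 1/(-2 + Z)
t = -1/2 (t = 1/(-2 + 0) = 1/(-2) = -1/2 ≈ -0.50000)
P = 224 (P = 64 - 40*(-4) = 64 - 8*(-20) = 64 + 160 = 224)
E(L) = 1/18 (E(L) = -1/2/(-9) = -1/2*(-1/9) = 1/18)
E(P)**2 = (1/18)**2 = 1/324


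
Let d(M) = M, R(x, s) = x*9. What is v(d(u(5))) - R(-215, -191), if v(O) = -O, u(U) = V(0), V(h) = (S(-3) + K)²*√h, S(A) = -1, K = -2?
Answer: 1935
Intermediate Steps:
V(h) = 9*√h (V(h) = (-1 - 2)²*√h = (-3)²*√h = 9*√h)
u(U) = 0 (u(U) = 9*√0 = 9*0 = 0)
R(x, s) = 9*x
v(d(u(5))) - R(-215, -191) = -1*0 - 9*(-215) = 0 - 1*(-1935) = 0 + 1935 = 1935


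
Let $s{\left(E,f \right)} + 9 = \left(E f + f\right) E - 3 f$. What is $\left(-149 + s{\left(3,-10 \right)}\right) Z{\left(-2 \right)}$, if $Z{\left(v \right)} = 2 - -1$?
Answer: $-744$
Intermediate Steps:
$s{\left(E,f \right)} = -9 - 3 f + E \left(f + E f\right)$ ($s{\left(E,f \right)} = -9 + \left(\left(E f + f\right) E - 3 f\right) = -9 + \left(\left(f + E f\right) E - 3 f\right) = -9 + \left(E \left(f + E f\right) - 3 f\right) = -9 + \left(- 3 f + E \left(f + E f\right)\right) = -9 - 3 f + E \left(f + E f\right)$)
$Z{\left(v \right)} = 3$ ($Z{\left(v \right)} = 2 + 1 = 3$)
$\left(-149 + s{\left(3,-10 \right)}\right) Z{\left(-2 \right)} = \left(-149 - \left(9 + 90\right)\right) 3 = \left(-149 - 99\right) 3 = \left(-248\right) 3 = -744$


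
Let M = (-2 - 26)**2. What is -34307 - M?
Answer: -35091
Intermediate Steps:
M = 784 (M = (-28)**2 = 784)
-34307 - M = -34307 - 1*784 = -34307 - 784 = -35091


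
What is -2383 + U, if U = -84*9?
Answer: -3139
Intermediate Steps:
U = -756
-2383 + U = -2383 - 756 = -3139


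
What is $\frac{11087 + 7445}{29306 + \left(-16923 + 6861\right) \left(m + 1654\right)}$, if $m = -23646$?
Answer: $\frac{9266}{110656405} \approx 8.3737 \cdot 10^{-5}$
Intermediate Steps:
$\frac{11087 + 7445}{29306 + \left(-16923 + 6861\right) \left(m + 1654\right)} = \frac{11087 + 7445}{29306 + \left(-16923 + 6861\right) \left(-23646 + 1654\right)} = \frac{18532}{29306 - -221283504} = \frac{18532}{29306 + 221283504} = \frac{18532}{221312810} = 18532 \cdot \frac{1}{221312810} = \frac{9266}{110656405}$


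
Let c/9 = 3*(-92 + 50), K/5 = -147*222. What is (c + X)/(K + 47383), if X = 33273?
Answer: -32139/115787 ≈ -0.27757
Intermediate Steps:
K = -163170 (K = 5*(-147*222) = 5*(-32634) = -163170)
c = -1134 (c = 9*(3*(-92 + 50)) = 9*(3*(-42)) = 9*(-126) = -1134)
(c + X)/(K + 47383) = (-1134 + 33273)/(-163170 + 47383) = 32139/(-115787) = 32139*(-1/115787) = -32139/115787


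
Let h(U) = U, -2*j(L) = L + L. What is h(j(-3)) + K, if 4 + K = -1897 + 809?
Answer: -1089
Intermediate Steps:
j(L) = -L (j(L) = -(L + L)/2 = -L)
K = -1092 (K = -4 + (-1897 + 809) = -4 - 1088 = -1092)
h(j(-3)) + K = -1*(-3) - 1092 = 3 - 1092 = -1089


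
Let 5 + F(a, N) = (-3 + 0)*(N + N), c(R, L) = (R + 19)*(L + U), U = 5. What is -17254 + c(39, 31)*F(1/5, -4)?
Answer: 22418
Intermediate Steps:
c(R, L) = (5 + L)*(19 + R) (c(R, L) = (R + 19)*(L + 5) = (19 + R)*(5 + L) = (5 + L)*(19 + R))
F(a, N) = -5 - 6*N (F(a, N) = -5 + (-3 + 0)*(N + N) = -5 - 6*N)
-17254 + c(39, 31)*F(1/5, -4) = -17254 + (95 + 5*39 + 19*31 + 31*39)*(-5 - 6*(-4)) = -17254 + (95 + 195 + 589 + 1209)*(-5 + 24) = -17254 + 2088*19 = -17254 + 39672 = 22418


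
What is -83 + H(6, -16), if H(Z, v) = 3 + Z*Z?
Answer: -44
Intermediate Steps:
H(Z, v) = 3 + Z²
-83 + H(6, -16) = -83 + (3 + 6²) = -83 + (3 + 36) = -83 + 39 = -44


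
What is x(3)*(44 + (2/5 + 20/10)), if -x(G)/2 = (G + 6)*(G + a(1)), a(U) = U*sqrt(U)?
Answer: -16704/5 ≈ -3340.8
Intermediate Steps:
a(U) = U**(3/2)
x(G) = -2*(1 + G)*(6 + G) (x(G) = -2*(G + 6)*(G + 1**(3/2)) = -2*(6 + G)*(G + 1) = -2*(6 + G)*(1 + G) = -2*(1 + G)*(6 + G))
x(3)*(44 + (2/5 + 20/10)) = (-12 - 14*3 - 2*3**2)*(44 + (2/5 + 20/10)) = (-12 - 42 - 2*9)*(44 + (2*(1/5) + 20*(1/10))) = (-12 - 42 - 18)*(44 + (2/5 + 2)) = -72*(44 + 12/5) = -72*232/5 = -16704/5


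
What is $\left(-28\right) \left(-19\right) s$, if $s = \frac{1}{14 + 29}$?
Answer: $\frac{532}{43} \approx 12.372$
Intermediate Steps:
$s = \frac{1}{43} \approx 0.023256$
$\left(-28\right) \left(-19\right) s = \left(-28\right) \left(-19\right) \frac{1}{43} = 532 \cdot \frac{1}{43} = \frac{532}{43}$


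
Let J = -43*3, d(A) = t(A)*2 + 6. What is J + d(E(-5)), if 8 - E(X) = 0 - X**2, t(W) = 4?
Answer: -115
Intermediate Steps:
E(X) = 8 + X**2 (E(X) = 8 - (0 - X**2) = 8 - (-1)*X**2 = 8 + X**2)
d(A) = 14 (d(A) = 4*2 + 6 = 8 + 6 = 14)
J = -129
J + d(E(-5)) = -129 + 14 = -115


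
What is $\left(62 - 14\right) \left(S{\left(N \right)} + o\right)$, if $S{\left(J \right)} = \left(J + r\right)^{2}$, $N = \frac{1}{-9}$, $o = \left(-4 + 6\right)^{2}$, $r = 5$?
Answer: $\frac{36160}{27} \approx 1339.3$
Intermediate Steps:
$o = 4$ ($o = 2^{2} = 4$)
$N = - \frac{1}{9} \approx -0.11111$
$S{\left(J \right)} = \left(5 + J\right)^{2}$ ($S{\left(J \right)} = \left(J + 5\right)^{2} = \left(5 + J\right)^{2}$)
$\left(62 - 14\right) \left(S{\left(N \right)} + o\right) = \left(62 - 14\right) \left(\left(5 - \frac{1}{9}\right)^{2} + 4\right) = \left(62 - 14\right) \left(\left(\frac{44}{9}\right)^{2} + 4\right) = 48 \left(\frac{1936}{81} + 4\right) = 48 \cdot \frac{2260}{81} = \frac{36160}{27}$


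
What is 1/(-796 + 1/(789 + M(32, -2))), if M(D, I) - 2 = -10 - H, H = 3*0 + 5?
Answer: -776/617695 ≈ -0.0012563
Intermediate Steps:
H = 5 (H = 0 + 5 = 5)
M(D, I) = -13 (M(D, I) = 2 + (-10 - 1*5) = 2 + (-10 - 5) = 2 - 15 = -13)
1/(-796 + 1/(789 + M(32, -2))) = 1/(-796 + 1/(789 - 13)) = 1/(-796 + 1/776) = 1/(-617695/776) = -776/617695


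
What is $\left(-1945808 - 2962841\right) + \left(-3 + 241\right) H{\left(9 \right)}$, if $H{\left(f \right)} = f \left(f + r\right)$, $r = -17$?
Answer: $-4925785$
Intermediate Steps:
$H{\left(f \right)} = f \left(-17 + f\right)$ ($H{\left(f \right)} = f \left(f - 17\right) = f \left(-17 + f\right)$)
$\left(-1945808 - 2962841\right) + \left(-3 + 241\right) H{\left(9 \right)} = \left(-1945808 - 2962841\right) + \left(-3 + 241\right) 9 \left(-17 + 9\right) = -4908649 + 238 \cdot 9 \left(-8\right) = -4908649 + 238 \left(-72\right) = -4908649 - 17136 = -4925785$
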